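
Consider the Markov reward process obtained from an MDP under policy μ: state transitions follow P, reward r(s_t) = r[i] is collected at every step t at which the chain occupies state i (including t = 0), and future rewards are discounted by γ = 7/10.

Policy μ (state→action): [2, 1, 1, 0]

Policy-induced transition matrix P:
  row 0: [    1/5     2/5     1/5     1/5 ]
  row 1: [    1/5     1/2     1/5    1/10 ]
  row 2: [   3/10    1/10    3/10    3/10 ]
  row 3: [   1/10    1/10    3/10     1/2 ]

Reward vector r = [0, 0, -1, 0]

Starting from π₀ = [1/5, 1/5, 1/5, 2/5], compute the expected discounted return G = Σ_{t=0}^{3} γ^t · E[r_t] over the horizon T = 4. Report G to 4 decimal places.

t=0: π = [0.2000, 0.2000, 0.2000, 0.4000], E[r] = -0.2000, γ^t·E[r] = -0.200000, running G = -0.200000
t=1: π = [0.1800, 0.2400, 0.2600, 0.3200], E[r] = -0.2600, γ^t·E[r] = -0.182000, running G = -0.382000
t=2: π = [0.1940, 0.2500, 0.2580, 0.2980], E[r] = -0.2580, γ^t·E[r] = -0.126420, running G = -0.508420
t=3: π = [0.1960, 0.2582, 0.2556, 0.2902], E[r] = -0.2556, γ^t·E[r] = -0.087671, running G = -0.596091

G = -0.5961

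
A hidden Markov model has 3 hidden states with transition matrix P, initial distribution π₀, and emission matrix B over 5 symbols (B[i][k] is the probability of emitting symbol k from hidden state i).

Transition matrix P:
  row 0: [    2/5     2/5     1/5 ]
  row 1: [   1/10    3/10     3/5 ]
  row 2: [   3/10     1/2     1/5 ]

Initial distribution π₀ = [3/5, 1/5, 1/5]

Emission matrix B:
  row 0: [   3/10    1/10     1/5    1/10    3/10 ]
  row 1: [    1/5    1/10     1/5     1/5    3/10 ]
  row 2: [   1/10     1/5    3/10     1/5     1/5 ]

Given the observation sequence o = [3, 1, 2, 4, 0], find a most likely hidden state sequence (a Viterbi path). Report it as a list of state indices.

path = [1, 2, 1, 2, 1]

t=0: δ = [6.000e-02, 4.000e-02, 4.000e-02]  (obs o_0=3)
t=1: δ = [2.400e-03, 2.400e-03, 4.800e-03]  ψ = [0, 0, 1]  (obs o_1=1)
t=2: δ = [2.880e-04, 4.800e-04, 4.320e-04]  ψ = [2, 2, 1]  (obs o_2=2)
t=3: δ = [3.888e-05, 6.480e-05, 5.760e-05]  ψ = [2, 2, 1]  (obs o_3=4)
t=4: δ = [5.184e-06, 5.760e-06, 3.888e-06]  ψ = [2, 2, 1]  (obs o_4=0)
backtrack: best end state = 1; path = [1, 2, 1, 2, 1]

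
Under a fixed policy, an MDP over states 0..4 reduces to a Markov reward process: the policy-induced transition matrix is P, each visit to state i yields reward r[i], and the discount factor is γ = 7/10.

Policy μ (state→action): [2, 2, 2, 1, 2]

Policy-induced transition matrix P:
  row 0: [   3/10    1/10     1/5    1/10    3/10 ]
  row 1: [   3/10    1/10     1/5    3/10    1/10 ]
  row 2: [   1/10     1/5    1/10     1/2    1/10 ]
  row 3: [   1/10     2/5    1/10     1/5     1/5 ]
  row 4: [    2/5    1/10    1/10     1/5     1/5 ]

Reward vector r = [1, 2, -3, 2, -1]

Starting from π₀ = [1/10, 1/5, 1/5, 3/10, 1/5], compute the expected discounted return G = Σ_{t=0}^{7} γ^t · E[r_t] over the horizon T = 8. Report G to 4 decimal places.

G = 1.4180

t=0: π = [0.1000, 0.2000, 0.2000, 0.3000, 0.2000], E[r] = 0.3000, γ^t·E[r] = 0.300000, running G = 0.300000
t=1: π = [0.2200, 0.2100, 0.1300, 0.2700, 0.1700], E[r] = 0.6200, γ^t·E[r] = 0.434000, running G = 0.734000
t=2: π = [0.2370, 0.1940, 0.1430, 0.2380, 0.1880], E[r] = 0.4840, γ^t·E[r] = 0.237160, running G = 0.971160
t=3: π = [0.2426, 0.1857, 0.1431, 0.2386, 0.1900], E[r] = 0.4719, γ^t·E[r] = 0.161862, running G = 1.133022
t=4: π = [0.2427, 0.1859, 0.1428, 0.2372, 0.1914], E[r] = 0.4691, γ^t·E[r] = 0.112619, running G = 1.245641
t=5: π = [0.2431, 0.1855, 0.1429, 0.2372, 0.1914], E[r] = 0.4684, γ^t·E[r] = 0.078727, running G = 1.324368
t=6: π = [0.2431, 0.1854, 0.1429, 0.2371, 0.1915], E[r] = 0.4681, γ^t·E[r] = 0.055075, running G = 1.379443
t=7: π = [0.2432, 0.1854, 0.1429, 0.2371, 0.1915], E[r] = 0.4681, γ^t·E[r] = 0.038550, running G = 1.417993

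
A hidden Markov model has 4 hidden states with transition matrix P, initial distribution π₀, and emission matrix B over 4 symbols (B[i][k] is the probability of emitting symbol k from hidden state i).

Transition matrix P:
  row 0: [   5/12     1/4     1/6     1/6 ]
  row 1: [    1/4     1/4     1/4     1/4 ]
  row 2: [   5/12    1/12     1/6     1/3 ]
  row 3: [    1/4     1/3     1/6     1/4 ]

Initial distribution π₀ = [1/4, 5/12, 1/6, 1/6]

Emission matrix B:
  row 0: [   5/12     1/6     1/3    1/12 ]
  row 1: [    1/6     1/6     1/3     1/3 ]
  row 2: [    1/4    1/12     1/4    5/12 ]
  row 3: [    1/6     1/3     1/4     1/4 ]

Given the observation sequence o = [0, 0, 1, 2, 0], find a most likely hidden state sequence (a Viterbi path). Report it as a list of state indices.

t=0: δ = [1.042e-01, 6.944e-02, 4.167e-02, 2.778e-02]  (obs o_0=0)
t=1: δ = [1.808e-02, 4.340e-03, 4.340e-03, 2.894e-03]  ψ = [0, 0, 0, 0]  (obs o_1=0)
t=2: δ = [1.256e-03, 7.535e-04, 2.512e-04, 1.005e-03]  ψ = [0, 0, 0, 0]  (obs o_2=1)
t=3: δ = [1.744e-04, 1.116e-04, 5.233e-05, 6.279e-05]  ψ = [0, 3, 0, 3]  (obs o_3=2)
t=4: δ = [3.028e-05, 7.268e-06, 7.268e-06, 4.845e-06]  ψ = [0, 0, 0, 0]  (obs o_4=0)
backtrack: best end state = 0; path = [0, 0, 0, 0, 0]

path = [0, 0, 0, 0, 0]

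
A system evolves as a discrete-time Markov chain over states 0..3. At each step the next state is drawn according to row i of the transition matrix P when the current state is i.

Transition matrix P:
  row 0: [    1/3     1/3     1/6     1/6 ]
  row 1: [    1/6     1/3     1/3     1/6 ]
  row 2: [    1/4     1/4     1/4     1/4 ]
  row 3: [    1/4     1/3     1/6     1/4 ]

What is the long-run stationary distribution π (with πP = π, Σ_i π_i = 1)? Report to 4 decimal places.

Balance equations π_j = Σ_i π_i·P[i][j]:
  π_0 = 1/3·π_0 + 1/6·π_1 + 1/4·π_2 + 1/4·π_3
  π_1 = 1/3·π_0 + 1/3·π_1 + 1/4·π_2 + 1/3·π_3
  π_2 = 1/6·π_0 + 1/3·π_1 + 1/4·π_2 + 1/6·π_3
  normalize: π_0 + π_1 + π_2 + π_3 = 1
Solving the linear system gives exactly π = [180/737, 21/67, 16/67, 150/737].

π = [0.2442, 0.3134, 0.2388, 0.2035]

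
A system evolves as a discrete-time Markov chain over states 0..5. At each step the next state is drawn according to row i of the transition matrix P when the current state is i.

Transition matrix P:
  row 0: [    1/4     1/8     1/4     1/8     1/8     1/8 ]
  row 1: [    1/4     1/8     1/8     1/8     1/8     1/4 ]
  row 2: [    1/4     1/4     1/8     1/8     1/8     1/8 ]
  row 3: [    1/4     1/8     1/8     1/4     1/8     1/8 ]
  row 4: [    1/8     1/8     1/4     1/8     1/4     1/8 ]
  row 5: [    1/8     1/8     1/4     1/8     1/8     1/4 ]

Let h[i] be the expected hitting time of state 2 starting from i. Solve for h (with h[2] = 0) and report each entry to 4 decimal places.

h = [4.6186, 5.1959, 0.0000, 5.2784, 4.6186, 4.6186]

First-step conditioning: h[2] = 0; for i ≠ 2, h[i] = 1 + Σ_k P[i][k]·h[k].
  h[0] = 1 + 1/4·h[0] + 1/8·h[1] + 1/8·h[3] + 1/8·h[4] + 1/8·h[5]
  h[1] = 1 + 1/4·h[0] + 1/8·h[1] + 1/8·h[3] + 1/8·h[4] + 1/4·h[5]
  h[3] = 1 + 1/4·h[0] + 1/8·h[1] + 1/4·h[3] + 1/8·h[4] + 1/8·h[5]
  h[4] = 1 + 1/8·h[0] + 1/8·h[1] + 1/8·h[3] + 1/4·h[4] + 1/8·h[5]
  h[5] = 1 + 1/8·h[0] + 1/8·h[1] + 1/8·h[3] + 1/8·h[4] + 1/4·h[5]
Solving the 5×5 linear system over states ≠ 2 gives exactly h = [448/97, 504/97, 0, 512/97, 448/97, 448/97] (h[2] = 0 is the target).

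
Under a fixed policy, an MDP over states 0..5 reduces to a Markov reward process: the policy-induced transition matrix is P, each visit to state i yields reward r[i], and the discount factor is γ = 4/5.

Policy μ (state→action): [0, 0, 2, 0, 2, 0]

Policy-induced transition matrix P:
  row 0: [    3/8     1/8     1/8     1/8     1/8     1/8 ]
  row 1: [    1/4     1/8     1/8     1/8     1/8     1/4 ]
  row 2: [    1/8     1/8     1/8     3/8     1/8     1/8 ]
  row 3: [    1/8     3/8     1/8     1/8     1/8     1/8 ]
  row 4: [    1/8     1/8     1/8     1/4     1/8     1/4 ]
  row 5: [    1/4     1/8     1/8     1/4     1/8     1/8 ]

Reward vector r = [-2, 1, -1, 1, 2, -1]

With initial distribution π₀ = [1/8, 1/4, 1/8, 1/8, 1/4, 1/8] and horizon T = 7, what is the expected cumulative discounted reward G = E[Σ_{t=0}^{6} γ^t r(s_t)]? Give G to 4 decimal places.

t=0: π = [0.1250, 0.2500, 0.1250, 0.1250, 0.2500, 0.1250], E[r] = 0.3750, γ^t·E[r] = 0.375000, running G = 0.375000
t=1: π = [0.2031, 0.1563, 0.1250, 0.2031, 0.1250, 0.1875], E[r] = -0.1094, γ^t·E[r] = -0.087500, running G = 0.287500
t=2: π = [0.2188, 0.1758, 0.1250, 0.1953, 0.1250, 0.1602], E[r] = -0.1016, γ^t·E[r] = -0.065000, running G = 0.222500
t=3: π = [0.2217, 0.1738, 0.1250, 0.1919, 0.1250, 0.1626], E[r] = -0.1152, γ^t·E[r] = -0.059000, running G = 0.163500
t=4: π = [0.2225, 0.1730, 0.1250, 0.1922, 0.1250, 0.1624], E[r] = -0.1171, γ^t·E[r] = -0.047975, running G = 0.115525
t=5: π = [0.2225, 0.1730, 0.1250, 0.1922, 0.1250, 0.1622], E[r] = -0.1171, γ^t·E[r] = -0.038370, running G = 0.077155
t=6: π = [0.2225, 0.1730, 0.1250, 0.1922, 0.1250, 0.1623], E[r] = -0.1171, γ^t·E[r] = -0.030710, running G = 0.046445

G = 0.0464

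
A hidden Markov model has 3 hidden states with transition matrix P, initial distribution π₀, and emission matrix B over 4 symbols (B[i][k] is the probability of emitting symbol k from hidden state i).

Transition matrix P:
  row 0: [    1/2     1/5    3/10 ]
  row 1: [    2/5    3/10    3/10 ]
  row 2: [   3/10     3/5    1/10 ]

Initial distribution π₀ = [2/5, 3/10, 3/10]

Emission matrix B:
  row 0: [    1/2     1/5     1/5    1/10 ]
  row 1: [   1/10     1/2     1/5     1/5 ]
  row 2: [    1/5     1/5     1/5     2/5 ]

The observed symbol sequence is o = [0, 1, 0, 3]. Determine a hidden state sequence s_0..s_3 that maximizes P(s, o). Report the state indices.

path = [0, 0, 0, 2]

t=0: δ = [2.000e-01, 3.000e-02, 6.000e-02]  (obs o_0=0)
t=1: δ = [2.000e-02, 2.000e-02, 1.200e-02]  ψ = [0, 0, 0]  (obs o_1=1)
t=2: δ = [5.000e-03, 7.200e-04, 1.200e-03]  ψ = [0, 2, 0]  (obs o_2=0)
t=3: δ = [2.500e-04, 2.000e-04, 6.000e-04]  ψ = [0, 0, 0]  (obs o_3=3)
backtrack: best end state = 2; path = [0, 0, 0, 2]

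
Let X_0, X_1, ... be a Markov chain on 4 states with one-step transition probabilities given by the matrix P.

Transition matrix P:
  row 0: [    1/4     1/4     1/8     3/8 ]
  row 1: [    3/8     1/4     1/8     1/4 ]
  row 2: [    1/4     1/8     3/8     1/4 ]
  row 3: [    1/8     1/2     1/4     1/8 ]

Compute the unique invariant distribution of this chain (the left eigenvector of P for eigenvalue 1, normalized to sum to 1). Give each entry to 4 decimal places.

Balance equations π_j = Σ_i π_i·P[i][j]:
  π_0 = 1/4·π_0 + 3/8·π_1 + 1/4·π_2 + 1/8·π_3
  π_1 = 1/4·π_0 + 1/4·π_1 + 1/8·π_2 + 1/2·π_3
  π_2 = 1/8·π_0 + 1/8·π_1 + 3/8·π_2 + 1/4·π_3
  normalize: π_0 + π_1 + π_2 + π_3 = 1
Solving the linear system gives exactly π = [127/499, 143/499, 104/499, 125/499].

π = [0.2545, 0.2866, 0.2084, 0.2505]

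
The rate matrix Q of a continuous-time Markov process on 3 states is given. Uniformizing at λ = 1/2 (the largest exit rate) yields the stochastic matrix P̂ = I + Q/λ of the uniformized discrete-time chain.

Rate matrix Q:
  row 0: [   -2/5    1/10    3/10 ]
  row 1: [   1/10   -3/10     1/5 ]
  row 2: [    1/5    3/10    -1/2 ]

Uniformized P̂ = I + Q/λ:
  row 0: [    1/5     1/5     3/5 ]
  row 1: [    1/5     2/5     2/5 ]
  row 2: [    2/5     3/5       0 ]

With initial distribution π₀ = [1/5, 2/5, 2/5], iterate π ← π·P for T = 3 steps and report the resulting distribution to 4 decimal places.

t=0: π = [0.2000, 0.4000, 0.4000]
t=1: π = [0.2800, 0.4400, 0.2800]
t=2: π = [0.2560, 0.4000, 0.3440]
t=3: π = [0.2688, 0.4176, 0.3136]

π = [0.2688, 0.4176, 0.3136]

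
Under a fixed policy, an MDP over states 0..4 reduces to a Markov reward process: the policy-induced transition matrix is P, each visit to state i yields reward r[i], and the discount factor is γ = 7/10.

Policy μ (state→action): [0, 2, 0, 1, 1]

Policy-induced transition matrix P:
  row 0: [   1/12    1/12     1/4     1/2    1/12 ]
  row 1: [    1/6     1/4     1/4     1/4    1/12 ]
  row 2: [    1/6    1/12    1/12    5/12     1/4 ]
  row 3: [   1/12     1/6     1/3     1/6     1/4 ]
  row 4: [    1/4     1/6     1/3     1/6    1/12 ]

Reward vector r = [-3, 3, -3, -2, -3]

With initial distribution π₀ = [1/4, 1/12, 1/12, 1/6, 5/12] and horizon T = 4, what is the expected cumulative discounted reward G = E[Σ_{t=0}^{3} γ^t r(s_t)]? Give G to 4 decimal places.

t=0: π = [0.2500, 0.0833, 0.0833, 0.1667, 0.4167], E[r] = -2.3333, γ^t·E[r] = -2.333333, running G = -2.333333
t=1: π = [0.1667, 0.1458, 0.2847, 0.2778, 0.1250], E[r] = -1.8472, γ^t·E[r] = -1.293056, running G = -3.626389
t=2: π = [0.1400, 0.1412, 0.2361, 0.3056, 0.1771], E[r] = -1.8472, γ^t·E[r] = -0.905139, running G = -4.531528
t=3: π = [0.1443, 0.1471, 0.2509, 0.2841, 0.1736], E[r] = -1.8333, γ^t·E[r] = -0.628833, running G = -5.160361

G = -5.1604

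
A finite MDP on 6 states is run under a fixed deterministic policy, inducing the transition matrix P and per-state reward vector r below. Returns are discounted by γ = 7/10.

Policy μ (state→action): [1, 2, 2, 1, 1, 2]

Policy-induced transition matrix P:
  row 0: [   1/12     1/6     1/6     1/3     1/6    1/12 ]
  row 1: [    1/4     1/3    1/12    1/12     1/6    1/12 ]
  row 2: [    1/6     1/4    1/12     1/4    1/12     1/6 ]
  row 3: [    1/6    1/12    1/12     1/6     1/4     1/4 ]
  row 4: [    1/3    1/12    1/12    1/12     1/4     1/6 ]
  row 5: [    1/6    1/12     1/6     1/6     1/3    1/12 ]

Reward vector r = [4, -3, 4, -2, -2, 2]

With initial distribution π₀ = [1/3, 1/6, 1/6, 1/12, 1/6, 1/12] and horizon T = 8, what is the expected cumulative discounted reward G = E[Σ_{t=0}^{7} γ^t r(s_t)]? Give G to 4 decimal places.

t=0: π = [0.3333, 0.1667, 0.1667, 0.0833, 0.1667, 0.0833], E[r] = 1.1667, γ^t·E[r] = 1.166667, running G = 1.166667
t=1: π = [0.1806, 0.1806, 0.1181, 0.2083, 0.1875, 0.1250], E[r] = 0.1111, γ^t·E[r] = 0.077778, running G = 1.244444
t=2: π = [0.1979, 0.1632, 0.1088, 0.1759, 0.2106, 0.1435], E[r] = 0.2512, γ^t·E[r] = 0.123067, running G = 1.367512
t=3: π = [0.1989, 0.1588, 0.1118, 0.1776, 0.2137, 0.1393], E[r] = 0.2623, γ^t·E[r] = 0.089985, running G = 1.457496
t=4: π = [0.1989, 0.1582, 0.1115, 0.1781, 0.2132, 0.1401], E[r] = 0.2647, γ^t·E[r] = 0.063564, running G = 1.521060
t=5: π = [0.1988, 0.1581, 0.1116, 0.1782, 0.2133, 0.1401], E[r] = 0.2645, γ^t·E[r] = 0.044462, running G = 1.565523
t=6: π = [0.1988, 0.1580, 0.1116, 0.1782, 0.2133, 0.1401], E[r] = 0.2648, γ^t·E[r] = 0.031152, running G = 1.596674
t=7: π = [0.1988, 0.1580, 0.1116, 0.1782, 0.2133, 0.1401], E[r] = 0.2648, γ^t·E[r] = 0.021807, running G = 1.618482

G = 1.6185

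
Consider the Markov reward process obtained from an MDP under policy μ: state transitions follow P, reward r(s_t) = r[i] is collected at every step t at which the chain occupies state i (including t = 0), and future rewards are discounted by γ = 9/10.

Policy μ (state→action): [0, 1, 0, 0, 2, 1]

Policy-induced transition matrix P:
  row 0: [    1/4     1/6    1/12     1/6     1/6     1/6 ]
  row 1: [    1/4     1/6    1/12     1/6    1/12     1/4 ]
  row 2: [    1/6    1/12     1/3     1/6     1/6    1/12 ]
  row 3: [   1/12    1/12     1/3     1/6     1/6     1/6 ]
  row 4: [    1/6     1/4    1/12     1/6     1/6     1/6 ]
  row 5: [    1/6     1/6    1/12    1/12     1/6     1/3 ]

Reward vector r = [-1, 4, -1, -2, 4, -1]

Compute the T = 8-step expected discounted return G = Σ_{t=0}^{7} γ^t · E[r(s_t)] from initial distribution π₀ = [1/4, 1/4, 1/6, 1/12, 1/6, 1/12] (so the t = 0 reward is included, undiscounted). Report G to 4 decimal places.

G = 2.7967

t=0: π = [0.2500, 0.2500, 0.1667, 0.0833, 0.1667, 0.0833], E[r] = 1.0000, γ^t·E[r] = 1.000000, running G = 1.000000
t=1: π = [0.2014, 0.1597, 0.1458, 0.1597, 0.1458, 0.1875], E[r] = 0.3681, γ^t·E[r] = 0.331250, running G = 1.331250
t=2: π = [0.1834, 0.1534, 0.1597, 0.1510, 0.1534, 0.1991], E[r] = 0.3825, γ^t·E[r] = 0.309844, running G = 1.641094
t=3: π = [0.1821, 0.1535, 0.1610, 0.1501, 0.1539, 0.1993], E[r] = 0.3871, γ^t·E[r] = 0.282199, running G = 1.923293
t=4: π = [0.1821, 0.1536, 0.1611, 0.1501, 0.1539, 0.1993], E[r] = 0.3871, γ^t·E[r] = 0.253992, running G = 2.177285
t=5: π = [0.1821, 0.1536, 0.1611, 0.1501, 0.1539, 0.1992], E[r] = 0.3871, γ^t·E[r] = 0.228567, running G = 2.405852
t=6: π = [0.1821, 0.1536, 0.1611, 0.1501, 0.1539, 0.1992], E[r] = 0.3871, γ^t·E[r] = 0.205706, running G = 2.611559
t=7: π = [0.1821, 0.1536, 0.1611, 0.1501, 0.1539, 0.1992], E[r] = 0.3871, γ^t·E[r] = 0.185135, running G = 2.796693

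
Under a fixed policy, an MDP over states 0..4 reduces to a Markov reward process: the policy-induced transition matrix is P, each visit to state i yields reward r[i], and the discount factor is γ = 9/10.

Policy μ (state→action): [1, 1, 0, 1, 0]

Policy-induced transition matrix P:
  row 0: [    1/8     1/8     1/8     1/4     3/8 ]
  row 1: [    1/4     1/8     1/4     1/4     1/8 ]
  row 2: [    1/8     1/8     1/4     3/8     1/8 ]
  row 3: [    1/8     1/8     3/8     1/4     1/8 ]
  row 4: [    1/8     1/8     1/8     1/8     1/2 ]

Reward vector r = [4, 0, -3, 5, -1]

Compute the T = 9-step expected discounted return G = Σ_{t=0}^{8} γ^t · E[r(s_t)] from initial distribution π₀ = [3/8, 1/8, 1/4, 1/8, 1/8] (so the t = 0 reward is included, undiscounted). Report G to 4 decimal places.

t=0: π = [0.3750, 0.1250, 0.2500, 0.1250, 0.1250], E[r] = 1.2500, γ^t·E[r] = 1.250000, running G = 1.250000
t=1: π = [0.1406, 0.1250, 0.2031, 0.2656, 0.2656], E[r] = 1.0156, γ^t·E[r] = 0.914063, running G = 2.164063
t=2: π = [0.1406, 0.1250, 0.2324, 0.2422, 0.2598], E[r] = 0.8164, γ^t·E[r] = 0.661289, running G = 2.825352
t=3: π = [0.1406, 0.1250, 0.2302, 0.2466, 0.2576], E[r] = 0.8472, γ^t·E[r] = 0.617585, running G = 3.442937
t=4: π = [0.1406, 0.1250, 0.2310, 0.2466, 0.2567], E[r] = 0.8455, γ^t·E[r] = 0.554746, running G = 3.997683
t=5: π = [0.1406, 0.1250, 0.2312, 0.2468, 0.2564], E[r] = 0.8465, γ^t·E[r] = 0.499879, running G = 4.497562
t=6: π = [0.1406, 0.1250, 0.2312, 0.2468, 0.2563], E[r] = 0.8467, γ^t·E[r] = 0.449987, running G = 4.947549
t=7: π = [0.1406, 0.1250, 0.2312, 0.2469, 0.2563], E[r] = 0.8468, γ^t·E[r] = 0.405033, running G = 5.352582
t=8: π = [0.1406, 0.1250, 0.2312, 0.2469, 0.2563], E[r] = 0.8469, γ^t·E[r] = 0.364543, running G = 5.717126

G = 5.7171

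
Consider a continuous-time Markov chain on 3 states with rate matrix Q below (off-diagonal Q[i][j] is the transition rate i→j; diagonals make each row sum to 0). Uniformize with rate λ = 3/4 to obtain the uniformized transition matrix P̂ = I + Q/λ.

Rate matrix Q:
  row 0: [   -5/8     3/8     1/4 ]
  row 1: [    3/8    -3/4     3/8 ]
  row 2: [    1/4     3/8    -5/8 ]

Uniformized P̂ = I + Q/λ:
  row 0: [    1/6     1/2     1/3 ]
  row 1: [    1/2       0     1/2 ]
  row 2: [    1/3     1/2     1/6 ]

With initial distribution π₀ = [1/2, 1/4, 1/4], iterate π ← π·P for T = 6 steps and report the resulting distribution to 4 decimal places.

π = [0.3340, 0.3320, 0.3340]

t=0: π = [0.5000, 0.2500, 0.2500]
t=1: π = [0.2917, 0.3750, 0.3333]
t=2: π = [0.3472, 0.3125, 0.3403]
t=3: π = [0.3275, 0.3438, 0.3287]
t=4: π = [0.3360, 0.3281, 0.3358]
t=5: π = [0.3320, 0.3359, 0.3320]
t=6: π = [0.3340, 0.3320, 0.3340]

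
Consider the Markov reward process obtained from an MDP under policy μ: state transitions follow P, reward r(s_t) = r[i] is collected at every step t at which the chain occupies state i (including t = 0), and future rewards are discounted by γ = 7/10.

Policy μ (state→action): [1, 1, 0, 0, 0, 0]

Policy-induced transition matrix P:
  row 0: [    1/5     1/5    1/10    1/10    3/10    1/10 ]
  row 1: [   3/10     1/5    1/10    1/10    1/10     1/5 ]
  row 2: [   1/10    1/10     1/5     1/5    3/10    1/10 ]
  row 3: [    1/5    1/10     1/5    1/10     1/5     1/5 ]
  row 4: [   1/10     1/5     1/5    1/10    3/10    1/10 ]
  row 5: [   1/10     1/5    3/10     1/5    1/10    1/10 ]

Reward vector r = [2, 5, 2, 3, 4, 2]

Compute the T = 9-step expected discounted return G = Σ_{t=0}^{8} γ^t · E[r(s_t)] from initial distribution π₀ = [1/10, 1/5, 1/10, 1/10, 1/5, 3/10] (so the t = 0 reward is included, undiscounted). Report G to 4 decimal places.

G = 9.8699

t=0: π = [0.1000, 0.2000, 0.1000, 0.1000, 0.2000, 0.3000], E[r] = 3.1000, γ^t·E[r] = 3.100000, running G = 3.100000
t=1: π = [0.1600, 0.1800, 0.2000, 0.1400, 0.1900, 0.1300], E[r] = 3.0600, γ^t·E[r] = 2.142000, running G = 5.242000
t=2: π = [0.1660, 0.1660, 0.1790, 0.1330, 0.2240, 0.1320], E[r] = 3.0790, γ^t·E[r] = 1.508710, running G = 6.750710
t=3: π = [0.1631, 0.1688, 0.1800, 0.1311, 0.2271, 0.1299], E[r] = 3.0917, γ^t·E[r] = 1.060453, running G = 7.811163
t=4: π = [0.1632, 0.1689, 0.1798, 0.1310, 0.2272, 0.1300], E[r] = 3.0920, γ^t·E[r] = 0.742380, running G = 8.553543
t=5: π = [0.1632, 0.1689, 0.1798, 0.1310, 0.2271, 0.1300], E[r] = 3.0920, γ^t·E[r] = 0.519671, running G = 9.073214
t=6: π = [0.1632, 0.1689, 0.1798, 0.1310, 0.2271, 0.1300], E[r] = 3.0920, γ^t·E[r] = 0.363769, running G = 9.436983
t=7: π = [0.1632, 0.1689, 0.1798, 0.1310, 0.2271, 0.1300], E[r] = 3.0920, γ^t·E[r] = 0.254638, running G = 9.691621
t=8: π = [0.1632, 0.1689, 0.1798, 0.1310, 0.2271, 0.1300], E[r] = 3.0920, γ^t·E[r] = 0.178247, running G = 9.869868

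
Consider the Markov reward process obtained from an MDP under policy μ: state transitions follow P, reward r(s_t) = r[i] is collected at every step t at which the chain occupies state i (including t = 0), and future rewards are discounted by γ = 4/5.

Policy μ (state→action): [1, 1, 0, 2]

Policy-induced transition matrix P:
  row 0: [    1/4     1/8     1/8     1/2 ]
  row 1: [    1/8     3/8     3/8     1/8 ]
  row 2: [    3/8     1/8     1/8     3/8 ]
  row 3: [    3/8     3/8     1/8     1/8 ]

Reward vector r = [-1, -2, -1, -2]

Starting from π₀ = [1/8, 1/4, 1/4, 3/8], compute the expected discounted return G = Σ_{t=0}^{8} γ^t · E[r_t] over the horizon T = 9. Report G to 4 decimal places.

t=0: π = [0.1250, 0.2500, 0.2500, 0.3750], E[r] = -1.6250, γ^t·E[r] = -1.625000, running G = -1.625000
t=1: π = [0.2969, 0.2813, 0.1875, 0.2344], E[r] = -1.5156, γ^t·E[r] = -1.212500, running G = -2.837500
t=2: π = [0.2676, 0.2539, 0.1953, 0.2832], E[r] = -1.5371, γ^t·E[r] = -0.983750, running G = -3.821250
t=3: π = [0.2781, 0.2593, 0.1885, 0.2742], E[r] = -1.5334, γ^t·E[r] = -0.785125, running G = -4.606375
t=4: π = [0.2754, 0.2584, 0.1898, 0.2764], E[r] = -1.5348, γ^t·E[r] = -0.628638, running G = -5.235013
t=5: π = [0.2760, 0.2587, 0.1896, 0.2757], E[r] = -1.5344, γ^t·E[r] = -0.502801, running G = -5.737814
t=6: π = [0.2758, 0.2586, 0.1897, 0.2759], E[r] = -1.5345, γ^t·E[r] = -0.402259, running G = -6.140073
t=7: π = [0.2759, 0.2586, 0.1897, 0.2759], E[r] = -1.5345, γ^t·E[r] = -0.321804, running G = -6.461877
t=8: π = [0.2759, 0.2586, 0.1897, 0.2759], E[r] = -1.5345, γ^t·E[r] = -0.257444, running G = -6.719320

G = -6.7193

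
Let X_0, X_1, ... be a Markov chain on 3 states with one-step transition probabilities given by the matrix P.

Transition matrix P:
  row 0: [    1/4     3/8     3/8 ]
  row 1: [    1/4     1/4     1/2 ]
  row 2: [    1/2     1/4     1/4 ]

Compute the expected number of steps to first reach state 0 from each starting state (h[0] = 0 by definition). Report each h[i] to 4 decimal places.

h = [0.0000, 2.8571, 2.2857]

First-step conditioning: h[0] = 0; for i ≠ 0, h[i] = 1 + Σ_k P[i][k]·h[k].
  h[1] = 1 + 1/4·h[1] + 1/2·h[2]
  h[2] = 1 + 1/4·h[1] + 1/4·h[2]
Solving the 2×2 linear system over states ≠ 0 gives exactly h = [0, 20/7, 16/7] (h[0] = 0 is the target).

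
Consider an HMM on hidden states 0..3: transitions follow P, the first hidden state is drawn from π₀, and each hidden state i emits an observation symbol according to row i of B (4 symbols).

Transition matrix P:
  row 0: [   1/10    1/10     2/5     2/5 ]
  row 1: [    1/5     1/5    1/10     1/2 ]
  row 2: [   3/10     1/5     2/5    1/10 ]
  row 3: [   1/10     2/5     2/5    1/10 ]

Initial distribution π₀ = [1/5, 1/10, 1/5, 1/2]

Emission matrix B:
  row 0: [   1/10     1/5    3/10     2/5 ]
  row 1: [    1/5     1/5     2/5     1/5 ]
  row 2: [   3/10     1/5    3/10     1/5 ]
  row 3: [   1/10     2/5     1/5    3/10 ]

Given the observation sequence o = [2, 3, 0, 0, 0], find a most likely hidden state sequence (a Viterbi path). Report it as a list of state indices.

t=0: δ = [6.000e-02, 4.000e-02, 6.000e-02, 1.000e-01]  (obs o_0=2)
t=1: δ = [7.200e-03, 8.000e-03, 8.000e-03, 7.200e-03]  ψ = [2, 3, 3, 0]  (obs o_1=3)
t=2: δ = [2.400e-04, 5.760e-04, 9.600e-04, 4.000e-04]  ψ = [2, 3, 2, 1]  (obs o_2=0)
t=3: δ = [2.880e-05, 3.840e-05, 1.152e-04, 2.880e-05]  ψ = [2, 2, 2, 1]  (obs o_3=0)
t=4: δ = [3.456e-06, 4.608e-06, 1.382e-05, 1.920e-06]  ψ = [2, 2, 2, 1]  (obs o_4=0)
backtrack: best end state = 2; path = [3, 2, 2, 2, 2]

path = [3, 2, 2, 2, 2]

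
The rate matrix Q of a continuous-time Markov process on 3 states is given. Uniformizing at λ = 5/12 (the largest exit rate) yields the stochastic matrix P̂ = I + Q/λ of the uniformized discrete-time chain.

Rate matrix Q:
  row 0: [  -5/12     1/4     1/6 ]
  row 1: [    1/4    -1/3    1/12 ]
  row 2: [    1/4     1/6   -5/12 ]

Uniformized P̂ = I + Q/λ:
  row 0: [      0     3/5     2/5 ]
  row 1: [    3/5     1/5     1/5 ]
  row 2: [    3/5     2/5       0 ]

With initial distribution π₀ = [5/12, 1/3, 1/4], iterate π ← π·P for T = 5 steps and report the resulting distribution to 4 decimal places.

t=0: π = [0.4167, 0.3333, 0.2500]
t=1: π = [0.3500, 0.4167, 0.2333]
t=2: π = [0.3900, 0.3867, 0.2233]
t=3: π = [0.3660, 0.4007, 0.2333]
t=4: π = [0.3804, 0.3931, 0.2265]
t=5: π = [0.3718, 0.3975, 0.2308]

π = [0.3718, 0.3975, 0.2308]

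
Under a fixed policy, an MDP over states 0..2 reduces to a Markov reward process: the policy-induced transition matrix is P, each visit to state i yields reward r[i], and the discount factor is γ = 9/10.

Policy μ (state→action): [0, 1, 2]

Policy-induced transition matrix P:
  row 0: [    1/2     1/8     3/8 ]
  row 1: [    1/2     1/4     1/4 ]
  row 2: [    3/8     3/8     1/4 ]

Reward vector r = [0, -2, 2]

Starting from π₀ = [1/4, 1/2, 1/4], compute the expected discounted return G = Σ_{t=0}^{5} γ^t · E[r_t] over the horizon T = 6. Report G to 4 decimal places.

G = -0.0060

t=0: π = [0.2500, 0.5000, 0.2500], E[r] = -0.5000, γ^t·E[r] = -0.500000, running G = -0.500000
t=1: π = [0.4688, 0.2500, 0.2813], E[r] = 0.0625, γ^t·E[r] = 0.056250, running G = -0.443750
t=2: π = [0.4648, 0.2266, 0.3086], E[r] = 0.1641, γ^t·E[r] = 0.132891, running G = -0.310859
t=3: π = [0.4614, 0.2305, 0.3081], E[r] = 0.1553, γ^t·E[r] = 0.113194, running G = -0.197665
t=4: π = [0.4615, 0.2308, 0.3077], E[r] = 0.1537, γ^t·E[r] = 0.100834, running G = -0.096831
t=5: π = [0.4615, 0.2308, 0.3077], E[r] = 0.1538, γ^t·E[r] = 0.090831, running G = -0.006000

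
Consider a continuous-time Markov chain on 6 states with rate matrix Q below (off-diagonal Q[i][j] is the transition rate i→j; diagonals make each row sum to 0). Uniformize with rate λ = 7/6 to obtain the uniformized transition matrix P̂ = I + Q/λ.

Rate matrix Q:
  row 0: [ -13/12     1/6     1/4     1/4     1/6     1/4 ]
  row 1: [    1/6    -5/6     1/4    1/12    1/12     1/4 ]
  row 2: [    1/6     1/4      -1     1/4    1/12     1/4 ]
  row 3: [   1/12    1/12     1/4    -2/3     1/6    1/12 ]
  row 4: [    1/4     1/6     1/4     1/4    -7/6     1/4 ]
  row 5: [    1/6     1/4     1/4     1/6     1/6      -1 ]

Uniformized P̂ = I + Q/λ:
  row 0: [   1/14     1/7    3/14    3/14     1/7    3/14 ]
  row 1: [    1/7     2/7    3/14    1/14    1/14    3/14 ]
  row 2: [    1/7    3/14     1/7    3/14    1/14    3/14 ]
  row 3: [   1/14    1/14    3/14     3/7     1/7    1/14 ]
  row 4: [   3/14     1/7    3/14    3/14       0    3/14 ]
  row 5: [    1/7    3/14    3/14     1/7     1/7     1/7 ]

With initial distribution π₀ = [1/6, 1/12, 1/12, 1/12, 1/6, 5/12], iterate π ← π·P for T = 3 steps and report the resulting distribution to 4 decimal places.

t=0: π = [0.1667, 0.0833, 0.0833, 0.0833, 0.1667, 0.4167]
t=1: π = [0.1369, 0.1845, 0.2083, 0.1905, 0.1071, 0.1726]
t=2: π = [0.1271, 0.1828, 0.1994, 0.2164, 0.0995, 0.1747]
t=3: π = [0.1254, 0.1802, 0.2000, 0.2221, 0.1013, 0.1709]

π = [0.1254, 0.1802, 0.2000, 0.2221, 0.1013, 0.1709]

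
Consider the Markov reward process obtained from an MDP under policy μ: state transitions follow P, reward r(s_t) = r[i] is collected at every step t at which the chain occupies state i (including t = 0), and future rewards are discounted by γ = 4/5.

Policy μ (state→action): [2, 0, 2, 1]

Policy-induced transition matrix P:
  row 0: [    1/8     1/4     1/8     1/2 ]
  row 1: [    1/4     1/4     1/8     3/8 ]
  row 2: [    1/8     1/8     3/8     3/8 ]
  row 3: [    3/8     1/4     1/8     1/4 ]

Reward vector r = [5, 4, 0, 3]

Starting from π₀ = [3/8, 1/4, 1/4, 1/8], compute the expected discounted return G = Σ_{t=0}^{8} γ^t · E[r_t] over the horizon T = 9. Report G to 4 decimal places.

G = 13.8049

t=0: π = [0.3750, 0.2500, 0.2500, 0.1250], E[r] = 3.2500, γ^t·E[r] = 3.250000, running G = 3.250000
t=1: π = [0.1875, 0.2188, 0.1875, 0.4063], E[r] = 3.0313, γ^t·E[r] = 2.425000, running G = 5.675000
t=2: π = [0.2539, 0.2266, 0.1719, 0.3477], E[r] = 3.2188, γ^t·E[r] = 2.060000, running G = 7.735000
t=3: π = [0.2402, 0.2285, 0.1680, 0.3633], E[r] = 3.2051, γ^t·E[r] = 1.641000, running G = 9.376000
t=4: π = [0.2444, 0.2290, 0.1670, 0.3596], E[r] = 3.2168, γ^t·E[r] = 1.317600, running G = 10.693600
t=5: π = [0.2435, 0.2291, 0.1667, 0.3606], E[r] = 3.2159, γ^t·E[r] = 1.053800, running G = 11.747400
t=6: π = [0.2438, 0.2292, 0.1667, 0.3604], E[r] = 3.2167, γ^t·E[r] = 0.843232, running G = 12.590632
t=7: π = [0.2437, 0.2292, 0.1667, 0.3604], E[r] = 3.2166, γ^t·E[r] = 0.674574, running G = 13.265206
t=8: π = [0.2438, 0.2292, 0.1667, 0.3604], E[r] = 3.2167, γ^t·E[r] = 0.539667, running G = 13.804874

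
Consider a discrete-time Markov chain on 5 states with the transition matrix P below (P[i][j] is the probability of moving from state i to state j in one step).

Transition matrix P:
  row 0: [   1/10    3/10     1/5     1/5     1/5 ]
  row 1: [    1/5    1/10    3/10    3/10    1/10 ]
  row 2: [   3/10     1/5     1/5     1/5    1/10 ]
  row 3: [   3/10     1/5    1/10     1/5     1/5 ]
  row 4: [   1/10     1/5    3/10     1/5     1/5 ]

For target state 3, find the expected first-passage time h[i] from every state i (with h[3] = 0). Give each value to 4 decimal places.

h = [4.5099, 4.1334, 4.5434, 0.0000, 4.5509]

First-step conditioning: h[3] = 0; for i ≠ 3, h[i] = 1 + Σ_k P[i][k]·h[k].
  h[0] = 1 + 1/10·h[0] + 3/10·h[1] + 1/5·h[2] + 1/5·h[4]
  h[1] = 1 + 1/5·h[0] + 1/10·h[1] + 3/10·h[2] + 1/10·h[4]
  h[2] = 1 + 3/10·h[0] + 1/5·h[1] + 1/5·h[2] + 1/10·h[4]
  h[4] = 1 + 1/10·h[0] + 1/5·h[1] + 3/10·h[2] + 1/5·h[4]
Solving the 4×4 linear system over states ≠ 3 gives exactly h = [12100/2683, 11090/2683, 12190/2683, 0, 12210/2683] (h[3] = 0 is the target).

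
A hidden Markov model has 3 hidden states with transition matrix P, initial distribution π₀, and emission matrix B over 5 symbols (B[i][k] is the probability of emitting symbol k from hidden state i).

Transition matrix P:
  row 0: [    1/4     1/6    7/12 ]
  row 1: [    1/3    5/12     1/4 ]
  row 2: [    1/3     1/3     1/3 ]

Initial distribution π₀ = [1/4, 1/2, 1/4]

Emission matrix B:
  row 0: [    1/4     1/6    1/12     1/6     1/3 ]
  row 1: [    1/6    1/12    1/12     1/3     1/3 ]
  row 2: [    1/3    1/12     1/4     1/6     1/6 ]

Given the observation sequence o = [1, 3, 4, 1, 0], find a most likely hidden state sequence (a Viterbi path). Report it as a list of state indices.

path = [1, 1, 1, 0, 2]

t=0: δ = [4.167e-02, 4.167e-02, 2.083e-02]  (obs o_0=1)
t=1: δ = [2.315e-03, 5.787e-03, 4.051e-03]  ψ = [1, 1, 0]  (obs o_1=3)
t=2: δ = [6.430e-04, 8.038e-04, 2.411e-04]  ψ = [1, 1, 1]  (obs o_2=4)
t=3: δ = [4.465e-05, 2.791e-05, 3.126e-05]  ψ = [1, 1, 0]  (obs o_3=1)
t=4: δ = [2.791e-06, 1.938e-06, 8.683e-06]  ψ = [0, 1, 0]  (obs o_4=0)
backtrack: best end state = 2; path = [1, 1, 1, 0, 2]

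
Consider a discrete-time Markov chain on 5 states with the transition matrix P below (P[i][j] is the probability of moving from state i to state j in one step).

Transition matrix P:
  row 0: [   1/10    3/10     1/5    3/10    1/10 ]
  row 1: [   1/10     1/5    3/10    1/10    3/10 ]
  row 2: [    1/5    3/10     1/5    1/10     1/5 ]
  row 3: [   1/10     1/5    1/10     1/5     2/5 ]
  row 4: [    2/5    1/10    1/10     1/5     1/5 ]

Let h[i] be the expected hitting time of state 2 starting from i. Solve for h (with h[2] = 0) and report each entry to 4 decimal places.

h = [5.6530, 5.1246, 0.0000, 6.3958, 6.3161]

First-step conditioning: h[2] = 0; for i ≠ 2, h[i] = 1 + Σ_k P[i][k]·h[k].
  h[0] = 1 + 1/10·h[0] + 3/10·h[1] + 3/10·h[3] + 1/10·h[4]
  h[1] = 1 + 1/10·h[0] + 1/5·h[1] + 1/10·h[3] + 3/10·h[4]
  h[3] = 1 + 1/10·h[0] + 1/5·h[1] + 1/5·h[3] + 2/5·h[4]
  h[4] = 1 + 2/5·h[0] + 1/10·h[1] + 1/5·h[3] + 1/5·h[4]
Solving the 4×4 linear system over states ≠ 2 gives exactly h = [5670/1003, 5140/1003, 0, 6415/1003, 6335/1003] (h[2] = 0 is the target).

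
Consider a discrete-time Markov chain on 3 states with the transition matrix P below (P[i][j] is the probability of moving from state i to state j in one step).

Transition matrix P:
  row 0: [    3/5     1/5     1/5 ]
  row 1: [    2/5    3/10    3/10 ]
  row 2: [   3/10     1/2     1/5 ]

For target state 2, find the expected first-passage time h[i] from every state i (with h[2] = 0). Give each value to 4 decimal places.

First-step conditioning: h[2] = 0; for i ≠ 2, h[i] = 1 + Σ_k P[i][k]·h[k].
  h[0] = 1 + 3/5·h[0] + 1/5·h[1]
  h[1] = 1 + 2/5·h[0] + 3/10·h[1]
Solving the 2×2 linear system over states ≠ 2 gives exactly h = [9/2, 4, 0] (h[2] = 0 is the target).

h = [4.5000, 4.0000, 0.0000]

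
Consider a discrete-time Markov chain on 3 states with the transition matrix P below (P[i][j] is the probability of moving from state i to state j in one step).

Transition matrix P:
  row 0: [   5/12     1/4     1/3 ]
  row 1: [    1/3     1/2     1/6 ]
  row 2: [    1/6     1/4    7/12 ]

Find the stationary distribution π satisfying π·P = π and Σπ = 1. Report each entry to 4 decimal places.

π = [0.2963, 0.3333, 0.3704]

Balance equations π_j = Σ_i π_i·P[i][j]:
  π_0 = 5/12·π_0 + 1/3·π_1 + 1/6·π_2
  π_1 = 1/4·π_0 + 1/2·π_1 + 1/4·π_2
  normalize: π_0 + π_1 + π_2 = 1
Solving the linear system gives exactly π = [8/27, 1/3, 10/27].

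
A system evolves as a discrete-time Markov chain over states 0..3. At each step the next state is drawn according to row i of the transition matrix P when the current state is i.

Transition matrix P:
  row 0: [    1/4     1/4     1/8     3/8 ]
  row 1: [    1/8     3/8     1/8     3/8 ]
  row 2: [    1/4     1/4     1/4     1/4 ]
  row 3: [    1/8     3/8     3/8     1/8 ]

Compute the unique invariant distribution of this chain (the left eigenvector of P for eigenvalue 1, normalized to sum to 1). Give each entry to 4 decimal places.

Balance equations π_j = Σ_i π_i·P[i][j]:
  π_0 = 1/4·π_0 + 1/8·π_1 + 1/4·π_2 + 1/8·π_3
  π_1 = 1/4·π_0 + 3/8·π_1 + 1/4·π_2 + 3/8·π_3
  π_2 = 1/8·π_0 + 1/8·π_1 + 1/4·π_2 + 3/8·π_3
  normalize: π_0 + π_1 + π_2 + π_3 = 1
Solving the linear system gives exactly π = [11/63, 41/126, 2/9, 5/18].

π = [0.1746, 0.3254, 0.2222, 0.2778]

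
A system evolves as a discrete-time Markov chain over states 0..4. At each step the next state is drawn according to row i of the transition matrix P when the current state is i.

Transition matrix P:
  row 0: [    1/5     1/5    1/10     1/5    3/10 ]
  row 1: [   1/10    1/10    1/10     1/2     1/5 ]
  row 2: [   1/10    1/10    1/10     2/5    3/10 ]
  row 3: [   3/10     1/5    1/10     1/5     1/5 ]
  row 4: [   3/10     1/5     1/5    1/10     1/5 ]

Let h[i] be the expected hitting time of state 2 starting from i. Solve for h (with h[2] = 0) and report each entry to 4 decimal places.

h = [8.0959, 8.1837, 0.0000, 8.1702, 7.3531]

First-step conditioning: h[2] = 0; for i ≠ 2, h[i] = 1 + Σ_k P[i][k]·h[k].
  h[0] = 1 + 1/5·h[0] + 1/5·h[1] + 1/5·h[3] + 3/10·h[4]
  h[1] = 1 + 1/10·h[0] + 1/10·h[1] + 1/2·h[3] + 1/5·h[4]
  h[3] = 1 + 3/10·h[0] + 1/5·h[1] + 1/5·h[3] + 1/5·h[4]
  h[4] = 1 + 3/10·h[0] + 1/5·h[1] + 1/10·h[3] + 1/5·h[4]
Solving the 4×4 linear system over states ≠ 2 gives exactly h = [11990/1481, 12120/1481, 0, 12100/1481, 10890/1481] (h[2] = 0 is the target).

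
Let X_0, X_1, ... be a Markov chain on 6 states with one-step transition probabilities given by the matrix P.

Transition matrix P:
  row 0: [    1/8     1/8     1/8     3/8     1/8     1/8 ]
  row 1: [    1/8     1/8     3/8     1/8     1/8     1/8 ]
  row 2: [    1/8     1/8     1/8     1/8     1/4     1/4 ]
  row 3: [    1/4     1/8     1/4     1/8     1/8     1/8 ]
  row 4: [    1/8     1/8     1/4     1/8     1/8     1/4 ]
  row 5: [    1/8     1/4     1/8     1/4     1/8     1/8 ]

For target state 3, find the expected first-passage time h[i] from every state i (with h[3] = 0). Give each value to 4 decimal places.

First-step conditioning: h[3] = 0; for i ≠ 3, h[i] = 1 + Σ_k P[i][k]·h[k].
  h[0] = 1 + 1/8·h[0] + 1/8·h[1] + 1/8·h[2] + 1/8·h[4] + 1/8·h[5]
  h[1] = 1 + 1/8·h[0] + 1/8·h[1] + 3/8·h[2] + 1/8·h[4] + 1/8·h[5]
  h[2] = 1 + 1/8·h[0] + 1/8·h[1] + 1/8·h[2] + 1/4·h[4] + 1/4·h[5]
  h[4] = 1 + 1/8·h[0] + 1/8·h[1] + 1/4·h[2] + 1/8·h[4] + 1/4·h[5]
  h[5] = 1 + 1/8·h[0] + 1/4·h[1] + 1/8·h[2] + 1/8·h[4] + 1/8·h[5]
Solving the 5×5 linear system over states ≠ 3 gives exactly h = [1784/421, 2368/421, 2336/421, 0, 2336/421, 2080/421] (h[3] = 0 is the target).

h = [4.2375, 5.6247, 5.5487, 0.0000, 5.5487, 4.9406]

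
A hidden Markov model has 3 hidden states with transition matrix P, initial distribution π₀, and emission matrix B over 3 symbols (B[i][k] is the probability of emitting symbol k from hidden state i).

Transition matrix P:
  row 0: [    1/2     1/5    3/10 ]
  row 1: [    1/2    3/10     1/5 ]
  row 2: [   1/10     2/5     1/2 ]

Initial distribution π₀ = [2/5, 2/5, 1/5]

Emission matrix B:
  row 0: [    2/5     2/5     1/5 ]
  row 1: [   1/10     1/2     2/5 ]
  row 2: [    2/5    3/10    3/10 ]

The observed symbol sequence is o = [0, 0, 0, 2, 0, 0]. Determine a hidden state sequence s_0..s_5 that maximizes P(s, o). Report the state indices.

t=0: δ = [1.600e-01, 4.000e-02, 8.000e-02]  (obs o_0=0)
t=1: δ = [3.200e-02, 3.200e-03, 1.920e-02]  ψ = [0, 0, 0]  (obs o_1=0)
t=2: δ = [6.400e-03, 7.680e-04, 3.840e-03]  ψ = [0, 2, 0]  (obs o_2=0)
t=3: δ = [6.400e-04, 6.144e-04, 5.760e-04]  ψ = [0, 2, 0]  (obs o_3=2)
t=4: δ = [1.280e-04, 2.304e-05, 1.152e-04]  ψ = [0, 2, 2]  (obs o_4=0)
t=5: δ = [2.560e-05, 4.608e-06, 2.304e-05]  ψ = [0, 2, 2]  (obs o_5=0)
backtrack: best end state = 0; path = [0, 0, 0, 0, 0, 0]

path = [0, 0, 0, 0, 0, 0]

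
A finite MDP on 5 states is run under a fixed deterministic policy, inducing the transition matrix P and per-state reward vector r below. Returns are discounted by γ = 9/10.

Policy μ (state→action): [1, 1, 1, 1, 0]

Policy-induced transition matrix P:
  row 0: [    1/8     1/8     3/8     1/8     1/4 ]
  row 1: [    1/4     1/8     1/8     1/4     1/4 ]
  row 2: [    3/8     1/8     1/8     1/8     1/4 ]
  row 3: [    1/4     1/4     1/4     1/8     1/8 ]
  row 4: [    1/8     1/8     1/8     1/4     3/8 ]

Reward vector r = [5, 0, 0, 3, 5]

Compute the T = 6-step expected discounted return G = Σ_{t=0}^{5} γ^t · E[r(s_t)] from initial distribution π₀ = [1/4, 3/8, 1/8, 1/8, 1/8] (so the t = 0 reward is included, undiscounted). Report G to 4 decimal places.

t=0: π = [0.2500, 0.3750, 0.1250, 0.1250, 0.1250], E[r] = 2.2500, γ^t·E[r] = 2.250000, running G = 2.250000
t=1: π = [0.2188, 0.1406, 0.2031, 0.1875, 0.2500], E[r] = 2.9063, γ^t·E[r] = 2.615625, running G = 4.865625
t=2: π = [0.2168, 0.1484, 0.2031, 0.1738, 0.2578], E[r] = 2.8945, γ^t·E[r] = 2.344570, running G = 7.210195
t=3: π = [0.2161, 0.1467, 0.2009, 0.1758, 0.2605], E[r] = 2.9102, γ^t·E[r] = 2.121504, running G = 9.331699
t=4: π = [0.2155, 0.1470, 0.2010, 0.1759, 0.2606], E[r] = 2.9084, γ^t·E[r] = 1.908192, running G = 11.239891
t=5: π = [0.2156, 0.1470, 0.2009, 0.1759, 0.2606], E[r] = 2.9088, γ^t·E[r] = 1.717616, running G = 12.957508

G = 12.9575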